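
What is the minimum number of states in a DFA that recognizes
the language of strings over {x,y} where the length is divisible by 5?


States track (length) mod 5.
Need 5 states: one per remainder 0..4; accept = remainder 0.

5


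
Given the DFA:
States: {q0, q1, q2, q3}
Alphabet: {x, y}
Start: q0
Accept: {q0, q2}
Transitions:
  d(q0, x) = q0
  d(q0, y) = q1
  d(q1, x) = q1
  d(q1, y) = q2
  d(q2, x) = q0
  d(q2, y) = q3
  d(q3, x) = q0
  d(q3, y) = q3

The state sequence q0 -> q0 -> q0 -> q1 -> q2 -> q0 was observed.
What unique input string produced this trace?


Trace back each transition to find the symbol:
  q0 --[x]--> q0
  q0 --[x]--> q0
  q0 --[y]--> q1
  q1 --[y]--> q2
  q2 --[x]--> q0

"xxyyx"


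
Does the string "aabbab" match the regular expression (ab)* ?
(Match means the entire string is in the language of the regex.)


|string| = 6; first = 'a'; last = 'b'

No, "aabbab" does not match (ab)*


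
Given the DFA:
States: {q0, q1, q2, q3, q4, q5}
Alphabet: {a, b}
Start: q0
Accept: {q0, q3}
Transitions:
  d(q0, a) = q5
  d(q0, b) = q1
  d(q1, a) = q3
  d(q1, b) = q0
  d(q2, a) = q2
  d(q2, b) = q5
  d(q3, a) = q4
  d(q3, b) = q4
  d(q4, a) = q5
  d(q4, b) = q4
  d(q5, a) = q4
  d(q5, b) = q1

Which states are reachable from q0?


BFS from q0:
  layer 0: {q0}
  layer 1: {q1, q5}
  layer 2: {q3, q4}

{q0, q1, q3, q4, q5}


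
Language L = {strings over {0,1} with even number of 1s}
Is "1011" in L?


count('1') = 3; 3 mod 2 = 1

No, "1011" is not in L


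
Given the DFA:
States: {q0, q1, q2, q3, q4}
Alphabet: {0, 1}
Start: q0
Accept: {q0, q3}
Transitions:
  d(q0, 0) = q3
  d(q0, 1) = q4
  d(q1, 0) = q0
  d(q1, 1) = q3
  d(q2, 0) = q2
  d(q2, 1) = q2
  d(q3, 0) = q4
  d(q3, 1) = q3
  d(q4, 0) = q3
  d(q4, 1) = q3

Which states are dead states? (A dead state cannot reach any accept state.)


Forward reachability from each state:
  q0 -> reaches accept state q0 (live)
  q1 -> reaches accept state q0 (live)
  q2 -> reaches {q2}, no accept state (dead)
  q3 -> reaches accept state q3 (live)
  q4 -> reaches accept state q3 (live)

{q2}


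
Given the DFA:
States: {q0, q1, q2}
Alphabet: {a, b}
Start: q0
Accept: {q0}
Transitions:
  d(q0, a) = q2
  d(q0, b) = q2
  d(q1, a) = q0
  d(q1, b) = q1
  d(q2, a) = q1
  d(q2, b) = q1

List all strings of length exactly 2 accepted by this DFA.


All strings of length 2: 4 total
Accepted: 0

None


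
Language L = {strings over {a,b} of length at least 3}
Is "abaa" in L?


length = 4

Yes, "abaa" is in L


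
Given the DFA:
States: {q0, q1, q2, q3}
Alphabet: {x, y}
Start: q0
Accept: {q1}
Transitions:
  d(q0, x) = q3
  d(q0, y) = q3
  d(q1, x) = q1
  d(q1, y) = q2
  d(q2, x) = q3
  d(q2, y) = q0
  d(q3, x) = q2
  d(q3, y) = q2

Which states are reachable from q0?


BFS from q0:
  layer 0: {q0}
  layer 1: {q3}
  layer 2: {q2}

{q0, q2, q3}


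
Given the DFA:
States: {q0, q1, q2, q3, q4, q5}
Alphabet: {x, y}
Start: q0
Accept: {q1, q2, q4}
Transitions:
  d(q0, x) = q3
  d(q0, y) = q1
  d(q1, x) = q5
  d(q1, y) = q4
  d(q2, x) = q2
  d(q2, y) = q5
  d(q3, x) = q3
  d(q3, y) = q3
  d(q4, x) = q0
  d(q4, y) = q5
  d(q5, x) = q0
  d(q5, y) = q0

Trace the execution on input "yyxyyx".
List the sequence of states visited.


Input: yyxyyx
d(q0, y) = q1
d(q1, y) = q4
d(q4, x) = q0
d(q0, y) = q1
d(q1, y) = q4
d(q4, x) = q0


q0 -> q1 -> q4 -> q0 -> q1 -> q4 -> q0


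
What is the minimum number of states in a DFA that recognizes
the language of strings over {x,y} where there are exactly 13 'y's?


States: count = 0, 1, ..., 13 (that's 14 states), plus a dead state for count > 13.
Total: 14 + 1 = 15. Accept = count-13 state.

15


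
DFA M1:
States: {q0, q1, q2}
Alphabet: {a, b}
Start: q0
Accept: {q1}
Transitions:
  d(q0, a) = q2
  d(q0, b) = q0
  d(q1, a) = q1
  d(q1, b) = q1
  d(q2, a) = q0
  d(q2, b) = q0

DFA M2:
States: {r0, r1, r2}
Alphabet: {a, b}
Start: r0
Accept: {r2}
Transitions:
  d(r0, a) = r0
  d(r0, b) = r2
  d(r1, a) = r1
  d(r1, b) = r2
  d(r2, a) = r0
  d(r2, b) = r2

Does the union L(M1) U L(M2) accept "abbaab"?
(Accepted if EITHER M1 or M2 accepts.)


M1: final=q0 accepted=False
M2: final=r2 accepted=True

Yes, union accepts


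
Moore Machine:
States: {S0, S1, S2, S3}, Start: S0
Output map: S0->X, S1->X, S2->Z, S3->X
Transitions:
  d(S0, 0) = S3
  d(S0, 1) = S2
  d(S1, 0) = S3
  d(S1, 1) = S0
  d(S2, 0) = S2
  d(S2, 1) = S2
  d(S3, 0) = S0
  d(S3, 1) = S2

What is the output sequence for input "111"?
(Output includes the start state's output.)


Start: S0 (output X)
  --1--> S2 (output Z)
  --1--> S2 (output Z)
  --1--> S2 (output Z)

"XZZZ"


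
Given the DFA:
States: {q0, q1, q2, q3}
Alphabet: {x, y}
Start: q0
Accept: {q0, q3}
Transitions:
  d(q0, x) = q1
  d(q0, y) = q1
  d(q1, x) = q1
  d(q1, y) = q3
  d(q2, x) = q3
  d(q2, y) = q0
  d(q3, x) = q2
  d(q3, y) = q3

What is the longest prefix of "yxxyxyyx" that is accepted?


Run the DFA, marking each prefix where the state is accepting:
  "" -> q0 [accept]
  "y" -> q1 [reject]
  "yx" -> q1 [reject]
  "yxx" -> q1 [reject]
  "yxxy" -> q3 [accept]
  "yxxyx" -> q2 [reject]
  "yxxyxy" -> q0 [accept]
  "yxxyxyy" -> q1 [reject]
  "yxxyxyyx" -> q1 [reject]

"yxxyxy"


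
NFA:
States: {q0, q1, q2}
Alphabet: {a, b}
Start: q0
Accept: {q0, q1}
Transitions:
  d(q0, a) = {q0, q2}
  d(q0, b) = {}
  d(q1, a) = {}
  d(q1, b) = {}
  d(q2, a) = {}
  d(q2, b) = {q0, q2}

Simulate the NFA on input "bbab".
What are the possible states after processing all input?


Start: {q0}
  --b--> {}
  --b--> {}
  --a--> {}
  --b--> {}

{} (empty set, no valid transitions)


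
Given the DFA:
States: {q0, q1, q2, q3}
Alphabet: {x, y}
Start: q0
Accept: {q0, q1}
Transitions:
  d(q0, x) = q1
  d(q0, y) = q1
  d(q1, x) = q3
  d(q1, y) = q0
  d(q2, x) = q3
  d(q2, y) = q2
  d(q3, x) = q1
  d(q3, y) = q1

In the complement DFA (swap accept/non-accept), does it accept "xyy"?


Trace: q0 -> q1 -> q0 -> q1
Final: q1
Original accept: {q0, q1}
Complement: q1 is in original accept

No, complement rejects (original accepts)


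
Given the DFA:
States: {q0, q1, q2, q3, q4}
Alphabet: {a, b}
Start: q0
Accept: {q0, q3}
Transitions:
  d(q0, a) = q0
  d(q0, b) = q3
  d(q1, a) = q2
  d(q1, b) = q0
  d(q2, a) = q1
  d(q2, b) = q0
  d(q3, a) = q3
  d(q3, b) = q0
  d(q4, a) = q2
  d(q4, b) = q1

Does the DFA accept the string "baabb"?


Trace: q0 -> q3 -> q3 -> q3 -> q0 -> q3
Final state: q3
Accept states: {q0, q3}

Yes, accepted (final state q3 is an accept state)


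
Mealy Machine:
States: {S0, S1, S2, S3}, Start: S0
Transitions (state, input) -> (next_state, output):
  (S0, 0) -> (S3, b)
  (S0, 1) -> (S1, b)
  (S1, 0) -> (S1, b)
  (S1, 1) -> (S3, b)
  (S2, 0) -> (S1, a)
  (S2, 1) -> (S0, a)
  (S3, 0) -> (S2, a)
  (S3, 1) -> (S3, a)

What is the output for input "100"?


Step-by-step:
  (S0, 1) -> (S1, b)
  (S1, 0) -> (S1, b)
  (S1, 0) -> (S1, b)

"bbb"


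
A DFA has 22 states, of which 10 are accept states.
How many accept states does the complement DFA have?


Complement swaps accept and non-accept states.
22 - 10 = 12

12


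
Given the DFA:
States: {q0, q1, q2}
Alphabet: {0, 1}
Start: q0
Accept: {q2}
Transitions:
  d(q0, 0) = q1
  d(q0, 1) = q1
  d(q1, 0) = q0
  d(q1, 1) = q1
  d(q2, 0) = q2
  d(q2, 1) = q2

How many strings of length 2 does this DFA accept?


Enumerating all length-2 strings:
  "00" -> q0 [reject]
  "01" -> q1 [reject]
  "10" -> q0 [reject]
  "11" -> q1 [reject]

0 out of 4


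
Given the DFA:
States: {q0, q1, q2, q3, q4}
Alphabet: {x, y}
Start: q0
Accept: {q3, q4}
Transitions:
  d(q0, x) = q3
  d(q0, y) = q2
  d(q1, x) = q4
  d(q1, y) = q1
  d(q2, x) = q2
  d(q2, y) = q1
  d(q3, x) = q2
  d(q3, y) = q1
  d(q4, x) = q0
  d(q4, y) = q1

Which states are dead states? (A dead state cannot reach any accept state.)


Forward reachability from each state:
  q0 -> reaches accept state q3 (live)
  q1 -> reaches accept state q3 (live)
  q2 -> reaches accept state q3 (live)
  q3 -> reaches accept state q3 (live)
  q4 -> reaches accept state q3 (live)

None (all states can reach an accept state)


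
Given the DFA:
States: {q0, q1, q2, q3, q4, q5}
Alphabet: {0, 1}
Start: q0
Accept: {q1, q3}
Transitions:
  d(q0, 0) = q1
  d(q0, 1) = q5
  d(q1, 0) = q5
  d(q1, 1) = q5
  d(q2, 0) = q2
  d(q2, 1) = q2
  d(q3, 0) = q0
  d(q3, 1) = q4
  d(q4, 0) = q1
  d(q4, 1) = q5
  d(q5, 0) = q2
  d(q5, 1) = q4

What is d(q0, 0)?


Looking up transition d(q0, 0)

q1


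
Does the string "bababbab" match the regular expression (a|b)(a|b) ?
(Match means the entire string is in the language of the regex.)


|string| = 8; first = 'b'; last = 'b'

No, "bababbab" does not match (a|b)(a|b)


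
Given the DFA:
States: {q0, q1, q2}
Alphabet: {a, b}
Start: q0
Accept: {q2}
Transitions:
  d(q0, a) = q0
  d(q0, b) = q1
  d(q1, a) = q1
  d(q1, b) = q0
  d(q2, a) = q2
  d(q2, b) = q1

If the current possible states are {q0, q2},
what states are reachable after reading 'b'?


Apply transition on 'b' from each current state:
  d(q0, b) = q1
  d(q2, b) = q1

{q1}


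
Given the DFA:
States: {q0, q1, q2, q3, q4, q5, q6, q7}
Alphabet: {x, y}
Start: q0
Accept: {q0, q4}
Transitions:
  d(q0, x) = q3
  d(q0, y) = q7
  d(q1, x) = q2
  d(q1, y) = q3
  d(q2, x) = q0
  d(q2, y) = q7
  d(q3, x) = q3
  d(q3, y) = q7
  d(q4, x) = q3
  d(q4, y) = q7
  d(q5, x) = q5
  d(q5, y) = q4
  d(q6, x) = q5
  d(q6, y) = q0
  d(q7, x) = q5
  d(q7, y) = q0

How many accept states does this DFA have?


Accept states listed: {q0, q4}
Counting: q0(1) q4(2)

2


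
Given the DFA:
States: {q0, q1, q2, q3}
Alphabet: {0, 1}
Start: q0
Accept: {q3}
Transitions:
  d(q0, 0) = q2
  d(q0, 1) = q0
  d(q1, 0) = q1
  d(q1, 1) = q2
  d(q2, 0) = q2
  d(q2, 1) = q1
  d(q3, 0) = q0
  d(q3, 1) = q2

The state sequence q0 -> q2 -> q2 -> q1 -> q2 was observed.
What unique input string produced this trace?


Trace back each transition to find the symbol:
  q0 --[0]--> q2
  q2 --[0]--> q2
  q2 --[1]--> q1
  q1 --[1]--> q2

"0011"


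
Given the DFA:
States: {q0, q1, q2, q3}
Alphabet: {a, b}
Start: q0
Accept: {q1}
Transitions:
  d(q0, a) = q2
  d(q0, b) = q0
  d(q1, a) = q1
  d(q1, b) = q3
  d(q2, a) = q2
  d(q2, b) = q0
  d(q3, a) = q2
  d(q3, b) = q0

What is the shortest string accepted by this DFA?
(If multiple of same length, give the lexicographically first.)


BFS by string length (lex-first path to each state shown):
  len 0: q0<-""
  len 1: q0<-"b", q2<-"a"
  len 2: q0<-"ab", q2<-"aa"
  len 3: q0<-"aab", q2<-"aaa"
  len 4: q0<-"aaab", q2<-"aaaa"
  len 5: q0<-"aaaab", q2<-"aaaaa"
  len 6: q0<-"aaaaab", q2<-"aaaaaa"
  len 7: q0<-"aaaaaab", q2<-"aaaaaaa"
  len 8: q0<-"aaaaaaab", q2<-"aaaaaaaa"

No string accepted (empty language)


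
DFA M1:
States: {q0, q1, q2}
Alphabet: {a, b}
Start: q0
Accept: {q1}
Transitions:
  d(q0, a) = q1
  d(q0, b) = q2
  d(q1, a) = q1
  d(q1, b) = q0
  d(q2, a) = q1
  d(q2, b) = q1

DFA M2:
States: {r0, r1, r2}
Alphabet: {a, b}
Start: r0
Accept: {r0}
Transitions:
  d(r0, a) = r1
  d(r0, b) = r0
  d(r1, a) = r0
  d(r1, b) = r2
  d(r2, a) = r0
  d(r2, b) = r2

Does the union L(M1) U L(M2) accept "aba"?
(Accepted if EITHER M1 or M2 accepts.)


M1: final=q1 accepted=True
M2: final=r0 accepted=True

Yes, union accepts


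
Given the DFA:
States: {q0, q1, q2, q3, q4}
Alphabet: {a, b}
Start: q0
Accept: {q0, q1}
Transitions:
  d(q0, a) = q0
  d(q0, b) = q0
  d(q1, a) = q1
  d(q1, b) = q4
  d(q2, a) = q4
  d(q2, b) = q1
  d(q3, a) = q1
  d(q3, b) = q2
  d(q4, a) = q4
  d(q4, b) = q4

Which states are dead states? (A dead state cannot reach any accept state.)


Forward reachability from each state:
  q0 -> reaches accept state q0 (live)
  q1 -> reaches accept state q1 (live)
  q2 -> reaches accept state q1 (live)
  q3 -> reaches accept state q1 (live)
  q4 -> reaches {q4}, no accept state (dead)

{q4}


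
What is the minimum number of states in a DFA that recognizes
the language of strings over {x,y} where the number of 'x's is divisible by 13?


States track (count of 'x') mod 13.
Need 13 states: one per remainder 0..12; accept = remainder 0.

13


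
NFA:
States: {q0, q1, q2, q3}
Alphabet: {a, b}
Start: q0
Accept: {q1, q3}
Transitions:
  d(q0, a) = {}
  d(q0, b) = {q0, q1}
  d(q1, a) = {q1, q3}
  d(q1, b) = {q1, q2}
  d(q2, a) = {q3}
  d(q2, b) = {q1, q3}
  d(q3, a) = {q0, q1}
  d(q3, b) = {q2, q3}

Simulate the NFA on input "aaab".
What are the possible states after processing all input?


Start: {q0}
  --a--> {}
  --a--> {}
  --a--> {}
  --b--> {}

{} (empty set, no valid transitions)


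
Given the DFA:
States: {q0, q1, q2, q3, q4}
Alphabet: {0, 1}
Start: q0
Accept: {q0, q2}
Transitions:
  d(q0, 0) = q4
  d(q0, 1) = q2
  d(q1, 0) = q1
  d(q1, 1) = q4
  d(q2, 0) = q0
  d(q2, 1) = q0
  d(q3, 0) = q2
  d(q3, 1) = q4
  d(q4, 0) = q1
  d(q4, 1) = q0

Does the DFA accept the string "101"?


Trace: q0 -> q2 -> q0 -> q2
Final state: q2
Accept states: {q0, q2}

Yes, accepted (final state q2 is an accept state)


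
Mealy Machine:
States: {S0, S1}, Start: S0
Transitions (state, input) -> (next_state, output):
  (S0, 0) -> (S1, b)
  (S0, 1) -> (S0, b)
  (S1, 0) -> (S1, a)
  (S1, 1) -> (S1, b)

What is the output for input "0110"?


Step-by-step:
  (S0, 0) -> (S1, b)
  (S1, 1) -> (S1, b)
  (S1, 1) -> (S1, b)
  (S1, 0) -> (S1, a)

"bbba"


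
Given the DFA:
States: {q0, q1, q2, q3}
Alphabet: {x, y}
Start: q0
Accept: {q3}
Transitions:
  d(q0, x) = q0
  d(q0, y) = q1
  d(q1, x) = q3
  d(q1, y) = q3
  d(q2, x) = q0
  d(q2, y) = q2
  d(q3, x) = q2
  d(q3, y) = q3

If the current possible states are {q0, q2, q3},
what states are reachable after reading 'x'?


Apply transition on 'x' from each current state:
  d(q0, x) = q0
  d(q2, x) = q0
  d(q3, x) = q2

{q0, q2}


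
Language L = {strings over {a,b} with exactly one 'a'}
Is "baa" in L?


count('a') = 2

No, "baa" is not in L


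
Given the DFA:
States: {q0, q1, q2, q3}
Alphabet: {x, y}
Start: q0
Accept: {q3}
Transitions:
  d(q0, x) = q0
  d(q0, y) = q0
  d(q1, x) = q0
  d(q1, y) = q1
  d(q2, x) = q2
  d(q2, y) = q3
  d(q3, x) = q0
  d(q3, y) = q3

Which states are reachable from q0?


BFS from q0:
  layer 0: {q0}

{q0}


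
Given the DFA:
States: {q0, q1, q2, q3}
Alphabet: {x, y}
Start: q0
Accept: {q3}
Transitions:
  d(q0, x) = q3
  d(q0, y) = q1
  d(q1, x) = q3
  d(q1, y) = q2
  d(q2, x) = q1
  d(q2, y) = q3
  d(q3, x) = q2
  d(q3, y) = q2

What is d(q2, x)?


Looking up transition d(q2, x)

q1


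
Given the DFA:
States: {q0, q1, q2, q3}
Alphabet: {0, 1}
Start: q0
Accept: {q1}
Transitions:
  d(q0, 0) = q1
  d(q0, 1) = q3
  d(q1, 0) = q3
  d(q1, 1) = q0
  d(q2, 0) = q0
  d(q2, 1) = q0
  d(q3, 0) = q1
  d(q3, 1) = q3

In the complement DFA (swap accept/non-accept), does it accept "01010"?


Trace: q0 -> q1 -> q0 -> q1 -> q0 -> q1
Final: q1
Original accept: {q1}
Complement: q1 is in original accept

No, complement rejects (original accepts)


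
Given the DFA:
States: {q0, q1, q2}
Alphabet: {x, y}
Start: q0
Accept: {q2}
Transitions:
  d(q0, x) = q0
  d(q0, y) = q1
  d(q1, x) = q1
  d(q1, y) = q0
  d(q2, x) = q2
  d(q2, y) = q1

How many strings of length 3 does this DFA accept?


Enumerating all length-3 strings:
  "xxx" -> q0 [reject]
  "xxy" -> q1 [reject]
  "xyx" -> q1 [reject]
  "xyy" -> q0 [reject]
  "yxx" -> q1 [reject]
  "yxy" -> q0 [reject]
  "yyx" -> q0 [reject]
  "yyy" -> q1 [reject]

0 out of 8


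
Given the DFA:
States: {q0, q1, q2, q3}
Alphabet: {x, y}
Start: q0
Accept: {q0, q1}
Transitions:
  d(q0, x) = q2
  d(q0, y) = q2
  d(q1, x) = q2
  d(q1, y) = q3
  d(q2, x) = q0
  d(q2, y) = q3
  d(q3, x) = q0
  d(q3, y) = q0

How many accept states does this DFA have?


Accept states listed: {q0, q1}
Counting: q0(1) q1(2)

2


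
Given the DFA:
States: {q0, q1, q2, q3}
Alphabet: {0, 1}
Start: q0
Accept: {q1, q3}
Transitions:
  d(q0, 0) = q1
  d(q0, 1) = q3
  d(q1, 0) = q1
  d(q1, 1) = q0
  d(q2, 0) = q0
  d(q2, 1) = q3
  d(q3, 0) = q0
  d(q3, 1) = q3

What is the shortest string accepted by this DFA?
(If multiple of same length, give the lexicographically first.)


BFS by string length (lex-first path to each state shown):
  len 0: q0<-""
  len 1: q1<-"0", q3<-"1"
Found accept state at length 1.

"0"


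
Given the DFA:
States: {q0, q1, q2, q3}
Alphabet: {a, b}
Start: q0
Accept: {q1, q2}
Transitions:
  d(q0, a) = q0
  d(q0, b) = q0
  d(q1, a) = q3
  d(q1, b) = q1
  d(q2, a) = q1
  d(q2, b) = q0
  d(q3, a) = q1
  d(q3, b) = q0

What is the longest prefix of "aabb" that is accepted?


Run the DFA, marking each prefix where the state is accepting:
  "" -> q0 [reject]
  "a" -> q0 [reject]
  "aa" -> q0 [reject]
  "aab" -> q0 [reject]
  "aabb" -> q0 [reject]

No prefix is accepted


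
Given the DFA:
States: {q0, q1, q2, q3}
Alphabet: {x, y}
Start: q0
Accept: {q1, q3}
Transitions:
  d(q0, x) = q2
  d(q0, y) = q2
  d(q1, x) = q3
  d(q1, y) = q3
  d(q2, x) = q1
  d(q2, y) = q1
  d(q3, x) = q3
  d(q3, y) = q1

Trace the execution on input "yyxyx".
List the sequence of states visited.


Input: yyxyx
d(q0, y) = q2
d(q2, y) = q1
d(q1, x) = q3
d(q3, y) = q1
d(q1, x) = q3


q0 -> q2 -> q1 -> q3 -> q1 -> q3


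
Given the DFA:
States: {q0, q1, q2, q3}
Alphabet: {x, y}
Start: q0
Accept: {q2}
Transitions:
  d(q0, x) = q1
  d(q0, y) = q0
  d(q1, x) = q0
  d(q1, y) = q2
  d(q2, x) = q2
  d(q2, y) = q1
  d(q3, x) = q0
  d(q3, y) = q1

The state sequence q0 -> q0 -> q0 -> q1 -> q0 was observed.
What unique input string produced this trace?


Trace back each transition to find the symbol:
  q0 --[y]--> q0
  q0 --[y]--> q0
  q0 --[x]--> q1
  q1 --[x]--> q0

"yyxx"


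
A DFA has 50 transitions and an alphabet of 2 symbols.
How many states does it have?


Each state has exactly one transition per symbol.
states = transitions / |alphabet| = 50 / 2 = 25

25


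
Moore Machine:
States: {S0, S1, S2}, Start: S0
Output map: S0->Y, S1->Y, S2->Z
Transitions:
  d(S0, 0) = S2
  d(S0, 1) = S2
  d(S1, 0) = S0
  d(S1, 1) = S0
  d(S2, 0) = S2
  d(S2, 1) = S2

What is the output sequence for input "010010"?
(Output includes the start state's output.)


Start: S0 (output Y)
  --0--> S2 (output Z)
  --1--> S2 (output Z)
  --0--> S2 (output Z)
  --0--> S2 (output Z)
  --1--> S2 (output Z)
  --0--> S2 (output Z)

"YZZZZZZ"


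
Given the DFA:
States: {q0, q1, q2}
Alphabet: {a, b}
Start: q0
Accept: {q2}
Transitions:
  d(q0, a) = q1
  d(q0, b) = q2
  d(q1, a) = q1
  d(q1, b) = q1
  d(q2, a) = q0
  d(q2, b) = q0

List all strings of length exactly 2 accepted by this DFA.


All strings of length 2: 4 total
Accepted: 0

None


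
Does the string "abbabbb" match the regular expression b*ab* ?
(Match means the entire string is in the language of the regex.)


|string| = 7; first = 'a'; last = 'b'

No, "abbabbb" does not match b*ab*


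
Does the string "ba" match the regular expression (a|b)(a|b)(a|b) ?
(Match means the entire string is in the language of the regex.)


|string| = 2; first = 'b'; last = 'a'

No, "ba" does not match (a|b)(a|b)(a|b)


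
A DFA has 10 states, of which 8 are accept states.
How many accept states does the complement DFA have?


Complement swaps accept and non-accept states.
10 - 8 = 2

2


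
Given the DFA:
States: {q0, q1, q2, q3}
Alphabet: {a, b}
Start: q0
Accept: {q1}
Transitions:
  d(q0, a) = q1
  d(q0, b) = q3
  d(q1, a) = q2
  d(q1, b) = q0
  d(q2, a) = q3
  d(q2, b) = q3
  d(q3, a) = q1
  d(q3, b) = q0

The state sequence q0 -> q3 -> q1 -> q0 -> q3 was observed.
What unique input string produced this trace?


Trace back each transition to find the symbol:
  q0 --[b]--> q3
  q3 --[a]--> q1
  q1 --[b]--> q0
  q0 --[b]--> q3

"babb"


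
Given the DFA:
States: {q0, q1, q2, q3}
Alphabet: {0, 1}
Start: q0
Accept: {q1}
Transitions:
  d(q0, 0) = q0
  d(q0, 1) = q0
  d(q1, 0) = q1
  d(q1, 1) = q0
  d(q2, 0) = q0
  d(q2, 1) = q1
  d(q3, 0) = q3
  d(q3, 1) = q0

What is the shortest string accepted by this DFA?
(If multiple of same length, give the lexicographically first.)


BFS by string length (lex-first path to each state shown):
  len 0: q0<-""
  len 1: q0<-"0"
  len 2: q0<-"00"
  len 3: q0<-"000"
  len 4: q0<-"0000"
  len 5: q0<-"00000"
  len 6: q0<-"000000"
  len 7: q0<-"0000000"
  len 8: q0<-"00000000"

No string accepted (empty language)


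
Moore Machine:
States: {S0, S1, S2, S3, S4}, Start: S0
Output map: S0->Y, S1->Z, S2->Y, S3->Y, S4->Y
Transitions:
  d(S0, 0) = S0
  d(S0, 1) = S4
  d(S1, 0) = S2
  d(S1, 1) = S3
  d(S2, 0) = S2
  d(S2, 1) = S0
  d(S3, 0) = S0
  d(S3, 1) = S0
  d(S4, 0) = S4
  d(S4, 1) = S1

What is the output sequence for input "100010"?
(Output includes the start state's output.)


Start: S0 (output Y)
  --1--> S4 (output Y)
  --0--> S4 (output Y)
  --0--> S4 (output Y)
  --0--> S4 (output Y)
  --1--> S1 (output Z)
  --0--> S2 (output Y)

"YYYYYZY"


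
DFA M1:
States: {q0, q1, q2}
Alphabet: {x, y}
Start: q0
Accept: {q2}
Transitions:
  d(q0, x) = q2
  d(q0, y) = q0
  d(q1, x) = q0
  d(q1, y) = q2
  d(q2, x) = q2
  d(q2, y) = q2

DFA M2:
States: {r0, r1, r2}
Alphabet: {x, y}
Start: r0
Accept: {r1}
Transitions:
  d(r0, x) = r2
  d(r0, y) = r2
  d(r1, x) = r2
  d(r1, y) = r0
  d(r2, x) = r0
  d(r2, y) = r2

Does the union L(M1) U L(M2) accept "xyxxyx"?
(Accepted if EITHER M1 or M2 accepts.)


M1: final=q2 accepted=True
M2: final=r0 accepted=False

Yes, union accepts


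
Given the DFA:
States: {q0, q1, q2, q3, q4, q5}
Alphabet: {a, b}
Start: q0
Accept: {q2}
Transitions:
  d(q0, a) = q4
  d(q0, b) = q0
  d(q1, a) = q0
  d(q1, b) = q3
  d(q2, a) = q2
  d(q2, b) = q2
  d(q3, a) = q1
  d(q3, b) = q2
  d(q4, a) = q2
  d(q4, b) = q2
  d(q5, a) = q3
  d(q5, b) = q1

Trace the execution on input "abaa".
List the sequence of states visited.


Input: abaa
d(q0, a) = q4
d(q4, b) = q2
d(q2, a) = q2
d(q2, a) = q2


q0 -> q4 -> q2 -> q2 -> q2


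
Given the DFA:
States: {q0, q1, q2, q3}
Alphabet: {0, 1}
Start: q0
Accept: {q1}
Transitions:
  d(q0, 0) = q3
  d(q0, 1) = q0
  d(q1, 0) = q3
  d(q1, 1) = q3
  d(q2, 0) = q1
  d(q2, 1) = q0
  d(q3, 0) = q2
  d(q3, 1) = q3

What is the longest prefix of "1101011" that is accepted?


Run the DFA, marking each prefix where the state is accepting:
  "" -> q0 [reject]
  "1" -> q0 [reject]
  "11" -> q0 [reject]
  "110" -> q3 [reject]
  "1101" -> q3 [reject]
  "11010" -> q2 [reject]
  "110101" -> q0 [reject]
  "1101011" -> q0 [reject]

No prefix is accepted


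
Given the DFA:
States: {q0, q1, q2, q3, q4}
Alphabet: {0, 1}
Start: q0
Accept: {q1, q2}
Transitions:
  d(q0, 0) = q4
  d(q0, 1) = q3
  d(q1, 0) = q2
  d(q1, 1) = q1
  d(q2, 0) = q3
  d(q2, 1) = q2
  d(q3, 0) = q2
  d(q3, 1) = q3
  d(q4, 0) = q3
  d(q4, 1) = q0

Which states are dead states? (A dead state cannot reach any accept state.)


Forward reachability from each state:
  q0 -> reaches accept state q2 (live)
  q1 -> reaches accept state q1 (live)
  q2 -> reaches accept state q2 (live)
  q3 -> reaches accept state q2 (live)
  q4 -> reaches accept state q2 (live)

None (all states can reach an accept state)


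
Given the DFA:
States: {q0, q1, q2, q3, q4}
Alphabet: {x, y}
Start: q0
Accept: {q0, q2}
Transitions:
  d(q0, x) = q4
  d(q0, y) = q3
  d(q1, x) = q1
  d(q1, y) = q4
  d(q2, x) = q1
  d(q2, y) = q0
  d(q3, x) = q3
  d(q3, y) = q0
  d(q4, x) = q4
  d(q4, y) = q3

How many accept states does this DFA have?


Accept states listed: {q0, q2}
Counting: q0(1) q2(2)

2


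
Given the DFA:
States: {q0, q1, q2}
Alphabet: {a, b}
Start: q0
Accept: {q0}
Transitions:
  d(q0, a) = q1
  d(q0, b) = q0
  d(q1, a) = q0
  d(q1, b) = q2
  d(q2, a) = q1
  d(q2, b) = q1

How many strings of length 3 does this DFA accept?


Enumerating all length-3 strings:
  "aaa" -> q1 [reject]
  "aab" -> q0 [accept]
  "aba" -> q1 [reject]
  "abb" -> q1 [reject]
  "baa" -> q0 [accept]
  "bab" -> q2 [reject]
  "bba" -> q1 [reject]
  "bbb" -> q0 [accept]

3 out of 8


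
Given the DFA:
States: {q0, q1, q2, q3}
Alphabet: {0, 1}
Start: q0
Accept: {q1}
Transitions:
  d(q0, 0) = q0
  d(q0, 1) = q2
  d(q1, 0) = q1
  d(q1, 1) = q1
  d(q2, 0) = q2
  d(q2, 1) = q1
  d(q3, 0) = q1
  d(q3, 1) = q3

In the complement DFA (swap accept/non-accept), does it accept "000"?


Trace: q0 -> q0 -> q0 -> q0
Final: q0
Original accept: {q1}
Complement: q0 is not in original accept

Yes, complement accepts (original rejects)


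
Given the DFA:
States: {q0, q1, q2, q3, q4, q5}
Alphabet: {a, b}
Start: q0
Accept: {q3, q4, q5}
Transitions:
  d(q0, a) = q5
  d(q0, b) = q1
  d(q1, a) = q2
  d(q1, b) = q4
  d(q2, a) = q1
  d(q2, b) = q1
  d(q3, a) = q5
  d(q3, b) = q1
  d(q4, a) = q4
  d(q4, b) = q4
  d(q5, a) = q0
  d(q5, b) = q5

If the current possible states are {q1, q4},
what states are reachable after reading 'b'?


Apply transition on 'b' from each current state:
  d(q1, b) = q4
  d(q4, b) = q4

{q4}


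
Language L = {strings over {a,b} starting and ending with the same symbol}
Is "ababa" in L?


first = 'a', last = 'a'

Yes, "ababa" is in L


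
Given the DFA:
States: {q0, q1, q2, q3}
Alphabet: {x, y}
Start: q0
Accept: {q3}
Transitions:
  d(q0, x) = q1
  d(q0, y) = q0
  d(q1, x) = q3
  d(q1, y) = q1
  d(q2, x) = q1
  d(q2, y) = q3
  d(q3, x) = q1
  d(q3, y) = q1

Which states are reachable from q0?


BFS from q0:
  layer 0: {q0}
  layer 1: {q1}
  layer 2: {q3}

{q0, q1, q3}


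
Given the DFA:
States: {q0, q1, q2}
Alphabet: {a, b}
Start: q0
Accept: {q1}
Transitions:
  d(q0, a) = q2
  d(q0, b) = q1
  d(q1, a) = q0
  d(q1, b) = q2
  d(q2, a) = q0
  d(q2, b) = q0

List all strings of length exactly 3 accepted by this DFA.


All strings of length 3: 8 total
Accepted: 3

"aab", "abb", "bab"


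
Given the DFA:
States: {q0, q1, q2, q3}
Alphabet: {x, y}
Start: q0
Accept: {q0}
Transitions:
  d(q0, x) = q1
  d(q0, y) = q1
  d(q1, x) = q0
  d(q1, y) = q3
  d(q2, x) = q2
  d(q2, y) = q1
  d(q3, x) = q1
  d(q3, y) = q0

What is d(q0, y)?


Looking up transition d(q0, y)

q1


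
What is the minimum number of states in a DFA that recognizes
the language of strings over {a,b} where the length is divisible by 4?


States track (length) mod 4.
Need 4 states: one per remainder 0..3; accept = remainder 0.

4


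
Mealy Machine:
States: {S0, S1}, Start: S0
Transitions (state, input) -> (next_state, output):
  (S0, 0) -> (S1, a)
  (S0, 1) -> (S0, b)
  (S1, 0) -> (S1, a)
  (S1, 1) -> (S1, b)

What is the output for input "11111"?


Step-by-step:
  (S0, 1) -> (S0, b)
  (S0, 1) -> (S0, b)
  (S0, 1) -> (S0, b)
  (S0, 1) -> (S0, b)
  (S0, 1) -> (S0, b)

"bbbbb"


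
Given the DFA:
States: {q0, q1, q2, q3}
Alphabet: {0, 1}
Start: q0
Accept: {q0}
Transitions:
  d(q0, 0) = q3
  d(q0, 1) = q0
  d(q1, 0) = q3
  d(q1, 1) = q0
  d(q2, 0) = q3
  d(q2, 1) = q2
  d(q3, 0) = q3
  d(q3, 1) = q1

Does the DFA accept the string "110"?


Trace: q0 -> q0 -> q0 -> q3
Final state: q3
Accept states: {q0}

No, rejected (final state q3 is not an accept state)


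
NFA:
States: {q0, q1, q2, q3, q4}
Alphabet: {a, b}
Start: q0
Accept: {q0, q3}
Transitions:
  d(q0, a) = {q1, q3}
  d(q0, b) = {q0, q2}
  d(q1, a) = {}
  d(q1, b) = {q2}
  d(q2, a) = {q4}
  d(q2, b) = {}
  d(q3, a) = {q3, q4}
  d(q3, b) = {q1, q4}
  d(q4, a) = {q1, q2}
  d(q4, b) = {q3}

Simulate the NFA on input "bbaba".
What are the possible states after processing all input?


Start: {q0}
  --b--> {q0, q2}
  --b--> {q0, q2}
  --a--> {q1, q3, q4}
  --b--> {q1, q2, q3, q4}
  --a--> {q1, q2, q3, q4}

{q1, q2, q3, q4}


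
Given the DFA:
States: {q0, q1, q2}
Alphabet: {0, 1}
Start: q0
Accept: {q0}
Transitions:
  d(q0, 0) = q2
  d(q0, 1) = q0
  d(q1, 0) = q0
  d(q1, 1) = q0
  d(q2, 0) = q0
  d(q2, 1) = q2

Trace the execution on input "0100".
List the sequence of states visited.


Input: 0100
d(q0, 0) = q2
d(q2, 1) = q2
d(q2, 0) = q0
d(q0, 0) = q2


q0 -> q2 -> q2 -> q0 -> q2


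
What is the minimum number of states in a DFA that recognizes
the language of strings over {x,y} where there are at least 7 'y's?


States: count = 0, 1, ..., 6, and a final '>= 7' state.
Total: 7 + 1 = 8. Accept = '>= 7' state.

8


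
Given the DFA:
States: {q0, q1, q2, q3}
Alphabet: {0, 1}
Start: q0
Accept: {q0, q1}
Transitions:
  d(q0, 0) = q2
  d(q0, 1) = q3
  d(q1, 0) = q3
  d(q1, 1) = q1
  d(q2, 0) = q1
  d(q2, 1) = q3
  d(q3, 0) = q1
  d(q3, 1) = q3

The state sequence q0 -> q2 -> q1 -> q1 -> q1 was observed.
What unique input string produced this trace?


Trace back each transition to find the symbol:
  q0 --[0]--> q2
  q2 --[0]--> q1
  q1 --[1]--> q1
  q1 --[1]--> q1

"0011"


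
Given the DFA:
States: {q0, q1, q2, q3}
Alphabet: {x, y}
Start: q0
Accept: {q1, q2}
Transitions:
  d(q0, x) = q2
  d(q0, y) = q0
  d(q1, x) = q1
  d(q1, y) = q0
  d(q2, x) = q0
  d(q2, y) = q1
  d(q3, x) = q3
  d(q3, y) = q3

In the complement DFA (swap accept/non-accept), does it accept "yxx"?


Trace: q0 -> q0 -> q2 -> q0
Final: q0
Original accept: {q1, q2}
Complement: q0 is not in original accept

Yes, complement accepts (original rejects)


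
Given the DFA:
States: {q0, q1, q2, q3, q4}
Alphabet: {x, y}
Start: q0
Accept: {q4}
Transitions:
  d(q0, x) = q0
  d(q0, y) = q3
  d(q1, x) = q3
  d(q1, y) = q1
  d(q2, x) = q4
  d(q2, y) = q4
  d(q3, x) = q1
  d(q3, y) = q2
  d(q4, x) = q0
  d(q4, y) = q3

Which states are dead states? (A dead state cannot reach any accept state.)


Forward reachability from each state:
  q0 -> reaches accept state q4 (live)
  q1 -> reaches accept state q4 (live)
  q2 -> reaches accept state q4 (live)
  q3 -> reaches accept state q4 (live)
  q4 -> reaches accept state q4 (live)

None (all states can reach an accept state)


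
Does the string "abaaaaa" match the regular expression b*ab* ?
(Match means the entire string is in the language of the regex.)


|string| = 7; first = 'a'; last = 'a'

No, "abaaaaa" does not match b*ab*


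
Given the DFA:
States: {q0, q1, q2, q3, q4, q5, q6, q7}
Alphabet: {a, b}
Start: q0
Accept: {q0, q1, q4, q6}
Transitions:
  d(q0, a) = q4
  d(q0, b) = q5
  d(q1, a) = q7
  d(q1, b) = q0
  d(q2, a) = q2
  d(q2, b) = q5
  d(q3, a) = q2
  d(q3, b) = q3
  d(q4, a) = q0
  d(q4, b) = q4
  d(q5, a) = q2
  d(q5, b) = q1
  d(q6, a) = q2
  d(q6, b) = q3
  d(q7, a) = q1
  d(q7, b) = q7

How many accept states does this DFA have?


Accept states listed: {q0, q1, q4, q6}
Counting: q0(1) q1(2) q4(3) q6(4)

4


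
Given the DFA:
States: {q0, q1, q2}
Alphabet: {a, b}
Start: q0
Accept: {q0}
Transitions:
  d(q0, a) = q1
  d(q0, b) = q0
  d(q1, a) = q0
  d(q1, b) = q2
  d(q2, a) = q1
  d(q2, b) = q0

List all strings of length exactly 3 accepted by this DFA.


All strings of length 3: 8 total
Accepted: 4

"aab", "abb", "baa", "bbb"


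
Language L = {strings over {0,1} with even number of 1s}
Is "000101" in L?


count('1') = 2; 2 mod 2 = 0

Yes, "000101" is in L


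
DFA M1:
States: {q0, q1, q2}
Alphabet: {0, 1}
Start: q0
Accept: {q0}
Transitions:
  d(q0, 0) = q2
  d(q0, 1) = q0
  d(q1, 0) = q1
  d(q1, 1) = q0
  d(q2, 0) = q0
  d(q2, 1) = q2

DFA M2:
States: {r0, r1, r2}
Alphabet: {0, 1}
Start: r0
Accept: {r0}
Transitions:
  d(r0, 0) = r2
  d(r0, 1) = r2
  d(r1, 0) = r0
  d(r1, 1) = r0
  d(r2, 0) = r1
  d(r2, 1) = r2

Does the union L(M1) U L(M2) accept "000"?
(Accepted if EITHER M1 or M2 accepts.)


M1: final=q2 accepted=False
M2: final=r0 accepted=True

Yes, union accepts


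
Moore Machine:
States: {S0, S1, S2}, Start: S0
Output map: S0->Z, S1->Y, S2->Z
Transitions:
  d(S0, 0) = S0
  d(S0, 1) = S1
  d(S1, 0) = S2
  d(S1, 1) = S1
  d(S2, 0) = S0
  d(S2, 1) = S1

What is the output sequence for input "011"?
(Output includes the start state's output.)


Start: S0 (output Z)
  --0--> S0 (output Z)
  --1--> S1 (output Y)
  --1--> S1 (output Y)

"ZZYY"


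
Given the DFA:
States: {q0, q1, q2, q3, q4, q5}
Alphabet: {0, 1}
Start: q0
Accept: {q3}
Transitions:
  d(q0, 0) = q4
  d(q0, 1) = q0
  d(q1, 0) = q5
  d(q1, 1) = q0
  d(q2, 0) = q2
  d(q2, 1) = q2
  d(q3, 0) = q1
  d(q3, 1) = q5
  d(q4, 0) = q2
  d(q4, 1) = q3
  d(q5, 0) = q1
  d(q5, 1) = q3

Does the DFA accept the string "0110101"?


Trace: q0 -> q4 -> q3 -> q5 -> q1 -> q0 -> q4 -> q3
Final state: q3
Accept states: {q3}

Yes, accepted (final state q3 is an accept state)


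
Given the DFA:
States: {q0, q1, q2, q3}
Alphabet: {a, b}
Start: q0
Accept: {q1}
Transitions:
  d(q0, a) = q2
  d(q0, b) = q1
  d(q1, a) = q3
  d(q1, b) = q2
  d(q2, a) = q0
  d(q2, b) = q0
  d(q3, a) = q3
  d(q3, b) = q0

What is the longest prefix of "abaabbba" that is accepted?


Run the DFA, marking each prefix where the state is accepting:
  "" -> q0 [reject]
  "a" -> q2 [reject]
  "ab" -> q0 [reject]
  "aba" -> q2 [reject]
  "abaa" -> q0 [reject]
  "abaab" -> q1 [accept]
  "abaabb" -> q2 [reject]
  "abaabbb" -> q0 [reject]
  "abaabbba" -> q2 [reject]

"abaab"


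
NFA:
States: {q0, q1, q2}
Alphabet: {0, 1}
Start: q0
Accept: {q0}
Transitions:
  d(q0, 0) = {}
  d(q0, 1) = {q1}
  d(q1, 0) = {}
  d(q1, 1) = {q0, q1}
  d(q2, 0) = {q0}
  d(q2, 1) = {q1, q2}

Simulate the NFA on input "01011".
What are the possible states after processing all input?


Start: {q0}
  --0--> {}
  --1--> {}
  --0--> {}
  --1--> {}
  --1--> {}

{} (empty set, no valid transitions)


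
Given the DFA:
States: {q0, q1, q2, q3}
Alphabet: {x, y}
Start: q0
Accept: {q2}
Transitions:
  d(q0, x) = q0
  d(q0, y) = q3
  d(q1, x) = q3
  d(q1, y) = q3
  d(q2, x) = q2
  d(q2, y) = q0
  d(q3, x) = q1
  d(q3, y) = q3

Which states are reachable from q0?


BFS from q0:
  layer 0: {q0}
  layer 1: {q3}
  layer 2: {q1}

{q0, q1, q3}


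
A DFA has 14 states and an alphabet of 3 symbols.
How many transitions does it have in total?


Each state has exactly one transition per symbol.
14 * 3 = 42

42


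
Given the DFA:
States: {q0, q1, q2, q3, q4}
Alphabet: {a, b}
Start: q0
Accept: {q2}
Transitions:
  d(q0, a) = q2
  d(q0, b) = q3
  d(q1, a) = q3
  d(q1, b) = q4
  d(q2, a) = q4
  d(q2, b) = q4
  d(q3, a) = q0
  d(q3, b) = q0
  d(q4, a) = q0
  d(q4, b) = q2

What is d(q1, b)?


Looking up transition d(q1, b)

q4


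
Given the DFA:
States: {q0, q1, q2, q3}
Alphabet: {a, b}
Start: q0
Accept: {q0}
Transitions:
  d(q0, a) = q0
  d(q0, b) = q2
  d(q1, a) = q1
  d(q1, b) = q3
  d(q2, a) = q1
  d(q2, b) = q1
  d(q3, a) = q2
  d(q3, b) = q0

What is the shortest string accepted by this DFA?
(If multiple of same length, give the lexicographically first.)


BFS by string length (lex-first path to each state shown):
  len 0: q0<-""
Found accept state at length 0.

"" (empty string)


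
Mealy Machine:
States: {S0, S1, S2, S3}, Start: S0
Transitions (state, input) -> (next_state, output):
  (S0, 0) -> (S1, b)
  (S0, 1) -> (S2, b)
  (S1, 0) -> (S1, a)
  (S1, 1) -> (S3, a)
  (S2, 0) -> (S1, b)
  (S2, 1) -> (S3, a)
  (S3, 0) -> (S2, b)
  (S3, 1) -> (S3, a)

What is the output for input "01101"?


Step-by-step:
  (S0, 0) -> (S1, b)
  (S1, 1) -> (S3, a)
  (S3, 1) -> (S3, a)
  (S3, 0) -> (S2, b)
  (S2, 1) -> (S3, a)

"baaba"


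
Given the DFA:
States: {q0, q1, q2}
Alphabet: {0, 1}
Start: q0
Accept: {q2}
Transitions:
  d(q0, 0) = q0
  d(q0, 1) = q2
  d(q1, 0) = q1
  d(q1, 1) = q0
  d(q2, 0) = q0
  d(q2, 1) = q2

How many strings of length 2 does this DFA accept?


Enumerating all length-2 strings:
  "00" -> q0 [reject]
  "01" -> q2 [accept]
  "10" -> q0 [reject]
  "11" -> q2 [accept]

2 out of 4


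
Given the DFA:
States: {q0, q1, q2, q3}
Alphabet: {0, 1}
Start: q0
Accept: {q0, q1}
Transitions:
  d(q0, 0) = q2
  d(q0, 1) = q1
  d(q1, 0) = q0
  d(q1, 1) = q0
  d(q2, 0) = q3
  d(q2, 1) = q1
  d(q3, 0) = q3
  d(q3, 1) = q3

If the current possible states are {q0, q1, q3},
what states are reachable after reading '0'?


Apply transition on '0' from each current state:
  d(q0, 0) = q2
  d(q1, 0) = q0
  d(q3, 0) = q3

{q0, q2, q3}


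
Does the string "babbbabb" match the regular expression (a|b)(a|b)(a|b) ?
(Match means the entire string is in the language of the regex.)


|string| = 8; first = 'b'; last = 'b'

No, "babbbabb" does not match (a|b)(a|b)(a|b)


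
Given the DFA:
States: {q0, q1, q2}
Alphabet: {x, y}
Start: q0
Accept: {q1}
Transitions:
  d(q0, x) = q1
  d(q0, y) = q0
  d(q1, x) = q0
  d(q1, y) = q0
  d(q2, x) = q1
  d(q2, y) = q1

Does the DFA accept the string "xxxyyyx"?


Trace: q0 -> q1 -> q0 -> q1 -> q0 -> q0 -> q0 -> q1
Final state: q1
Accept states: {q1}

Yes, accepted (final state q1 is an accept state)


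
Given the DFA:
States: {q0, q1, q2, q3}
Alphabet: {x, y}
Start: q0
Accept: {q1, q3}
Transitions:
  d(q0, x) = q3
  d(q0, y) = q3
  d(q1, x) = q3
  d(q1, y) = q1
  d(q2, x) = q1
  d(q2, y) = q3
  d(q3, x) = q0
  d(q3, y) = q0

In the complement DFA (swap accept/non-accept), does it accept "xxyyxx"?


Trace: q0 -> q3 -> q0 -> q3 -> q0 -> q3 -> q0
Final: q0
Original accept: {q1, q3}
Complement: q0 is not in original accept

Yes, complement accepts (original rejects)


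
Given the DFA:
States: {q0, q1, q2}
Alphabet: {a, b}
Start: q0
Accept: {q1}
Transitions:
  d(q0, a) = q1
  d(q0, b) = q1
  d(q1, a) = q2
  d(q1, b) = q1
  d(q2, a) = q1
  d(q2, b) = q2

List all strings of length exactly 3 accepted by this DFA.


All strings of length 3: 8 total
Accepted: 4

"aaa", "abb", "baa", "bbb"


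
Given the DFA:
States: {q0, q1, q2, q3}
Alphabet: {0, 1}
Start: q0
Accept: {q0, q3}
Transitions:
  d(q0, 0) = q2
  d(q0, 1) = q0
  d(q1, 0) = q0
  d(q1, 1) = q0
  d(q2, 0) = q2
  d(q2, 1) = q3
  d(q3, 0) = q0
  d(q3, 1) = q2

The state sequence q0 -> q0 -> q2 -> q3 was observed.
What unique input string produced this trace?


Trace back each transition to find the symbol:
  q0 --[1]--> q0
  q0 --[0]--> q2
  q2 --[1]--> q3

"101"


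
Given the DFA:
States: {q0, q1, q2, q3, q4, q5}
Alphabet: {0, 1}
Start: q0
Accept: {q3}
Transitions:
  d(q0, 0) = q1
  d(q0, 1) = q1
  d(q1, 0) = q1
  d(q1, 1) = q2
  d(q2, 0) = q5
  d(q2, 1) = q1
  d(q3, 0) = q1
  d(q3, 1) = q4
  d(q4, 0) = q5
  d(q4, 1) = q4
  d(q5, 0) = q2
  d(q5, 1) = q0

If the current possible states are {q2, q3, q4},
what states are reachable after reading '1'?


Apply transition on '1' from each current state:
  d(q2, 1) = q1
  d(q3, 1) = q4
  d(q4, 1) = q4

{q1, q4}


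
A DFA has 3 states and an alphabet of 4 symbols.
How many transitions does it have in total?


Each state has exactly one transition per symbol.
3 * 4 = 12

12


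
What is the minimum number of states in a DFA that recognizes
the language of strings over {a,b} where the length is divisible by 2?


States track (length) mod 2.
Need 2 states: one per remainder 0..1; accept = remainder 0.

2


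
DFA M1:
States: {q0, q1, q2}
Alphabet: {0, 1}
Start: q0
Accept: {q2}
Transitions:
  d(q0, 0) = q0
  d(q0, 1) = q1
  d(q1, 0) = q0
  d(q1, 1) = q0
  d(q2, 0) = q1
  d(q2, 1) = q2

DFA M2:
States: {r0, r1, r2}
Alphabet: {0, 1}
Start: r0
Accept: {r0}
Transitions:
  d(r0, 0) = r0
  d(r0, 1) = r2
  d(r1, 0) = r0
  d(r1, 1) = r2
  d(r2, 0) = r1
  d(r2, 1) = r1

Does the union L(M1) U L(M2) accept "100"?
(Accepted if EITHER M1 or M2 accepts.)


M1: final=q0 accepted=False
M2: final=r0 accepted=True

Yes, union accepts


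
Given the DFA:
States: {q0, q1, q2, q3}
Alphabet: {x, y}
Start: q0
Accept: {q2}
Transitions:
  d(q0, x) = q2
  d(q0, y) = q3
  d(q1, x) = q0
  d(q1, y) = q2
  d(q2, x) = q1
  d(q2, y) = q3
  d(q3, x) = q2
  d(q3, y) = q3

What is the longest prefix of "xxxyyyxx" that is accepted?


Run the DFA, marking each prefix where the state is accepting:
  "" -> q0 [reject]
  "x" -> q2 [accept]
  "xx" -> q1 [reject]
  "xxx" -> q0 [reject]
  "xxxy" -> q3 [reject]
  "xxxyy" -> q3 [reject]
  "xxxyyy" -> q3 [reject]
  "xxxyyyx" -> q2 [accept]
  "xxxyyyxx" -> q1 [reject]

"xxxyyyx"


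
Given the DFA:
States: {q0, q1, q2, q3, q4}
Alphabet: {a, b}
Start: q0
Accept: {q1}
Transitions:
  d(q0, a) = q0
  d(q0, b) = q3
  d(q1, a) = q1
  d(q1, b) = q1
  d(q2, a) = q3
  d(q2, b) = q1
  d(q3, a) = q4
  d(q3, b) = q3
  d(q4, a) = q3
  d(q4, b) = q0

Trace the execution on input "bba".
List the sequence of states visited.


Input: bba
d(q0, b) = q3
d(q3, b) = q3
d(q3, a) = q4


q0 -> q3 -> q3 -> q4


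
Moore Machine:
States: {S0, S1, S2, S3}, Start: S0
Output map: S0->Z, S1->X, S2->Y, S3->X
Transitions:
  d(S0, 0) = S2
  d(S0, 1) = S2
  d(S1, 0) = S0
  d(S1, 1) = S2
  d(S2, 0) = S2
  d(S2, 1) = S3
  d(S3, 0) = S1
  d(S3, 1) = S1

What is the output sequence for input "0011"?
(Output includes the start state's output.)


Start: S0 (output Z)
  --0--> S2 (output Y)
  --0--> S2 (output Y)
  --1--> S3 (output X)
  --1--> S1 (output X)

"ZYYXX"
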